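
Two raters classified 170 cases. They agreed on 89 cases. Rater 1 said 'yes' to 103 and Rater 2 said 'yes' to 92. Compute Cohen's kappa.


P_o = 89/170 = 0.523529
P_e = (103*92 + 67*78) / 28900 = 0.50872
kappa = (P_o - P_e) / (1 - P_e)
kappa = (0.523529 - 0.50872) / (1 - 0.50872)
kappa = 0.0301

0.0301


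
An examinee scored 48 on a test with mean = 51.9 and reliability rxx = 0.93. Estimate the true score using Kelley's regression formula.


T_est = rxx * X + (1 - rxx) * mean
T_est = 0.93 * 48 + 0.07 * 51.9
T_est = 44.64 + 3.633
T_est = 48.273

48.273


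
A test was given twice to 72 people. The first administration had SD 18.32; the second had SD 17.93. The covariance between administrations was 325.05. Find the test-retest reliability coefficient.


r = cov(X,Y) / (SD_X * SD_Y)
r = 325.05 / (18.32 * 17.93)
r = 325.05 / 328.4776
r = 0.9896

0.9896


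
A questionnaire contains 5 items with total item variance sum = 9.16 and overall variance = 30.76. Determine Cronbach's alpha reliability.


alpha = (k/(k-1)) * (1 - sum(si^2)/s_total^2)
= (5/4) * (1 - 9.16/30.76)
alpha = 0.8778

0.8778


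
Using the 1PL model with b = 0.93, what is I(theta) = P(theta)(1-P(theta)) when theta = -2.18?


P = 1/(1+exp(-(-2.18-0.93))) = 0.0427
I = P*(1-P) = 0.0427 * 0.9573
I = 0.0409

0.0409


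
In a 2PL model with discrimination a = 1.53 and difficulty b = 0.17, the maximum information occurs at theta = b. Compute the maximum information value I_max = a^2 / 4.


For 2PL, max info at theta = b = 0.17
I_max = a^2 / 4 = 1.53^2 / 4
= 2.3409 / 4
I_max = 0.5852

0.5852


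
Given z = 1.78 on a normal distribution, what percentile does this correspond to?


CDF(z) = 0.5 * (1 + erf(z/sqrt(2)))
erf(1.2587) = 0.9249
CDF = 0.9625
Percentile rank = 0.9625 * 100 = 96.25

96.25


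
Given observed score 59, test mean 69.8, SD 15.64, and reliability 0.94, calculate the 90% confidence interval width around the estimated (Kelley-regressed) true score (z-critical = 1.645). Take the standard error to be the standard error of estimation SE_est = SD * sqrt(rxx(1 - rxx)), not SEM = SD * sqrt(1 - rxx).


True score estimate = 0.94*59 + 0.06*69.8 = 59.648
SE_est = SD * sqrt(rxx * (1 - rxx)) = 15.64 * sqrt(0.94 * 0.06) = 15.64 * sqrt(0.0564) = 3.714294
CI = T_est +/- z * SE_est, so width = 2 * z * SE_est = 2 * 1.645 * 3.714294
Width = 12.22

12.22


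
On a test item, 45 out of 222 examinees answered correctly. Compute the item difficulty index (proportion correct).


Item difficulty p = number correct / total examinees
p = 45 / 222
p = 0.2027

0.2027


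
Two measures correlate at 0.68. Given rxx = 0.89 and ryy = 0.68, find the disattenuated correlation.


r_corrected = rxy / sqrt(rxx * ryy)
= 0.68 / sqrt(0.89 * 0.68)
= 0.68 / sqrt(0.6052)
= 0.68 / 0.777946
r_corrected = 0.8741

0.8741


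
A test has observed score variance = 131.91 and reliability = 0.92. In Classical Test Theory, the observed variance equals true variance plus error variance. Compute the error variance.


var_true = rxx * var_obs = 0.92 * 131.91 = 121.3572
var_error = var_obs - var_true
var_error = 131.91 - 121.3572
var_error = 10.5528

10.5528


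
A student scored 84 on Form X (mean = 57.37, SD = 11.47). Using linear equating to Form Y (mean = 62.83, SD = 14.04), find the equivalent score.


slope = SD_Y / SD_X = 14.04 / 11.47 ~ 1.2241
intercept = mean_Y - slope * mean_X = 62.83 - (14.04 / 11.47) * 57.37 ~ -7.3945
Y = slope * X + intercept. To avoid rounding drift from the rounded slope/intercept, evaluate the equivalent form Y = mean_Y + SD_Y * (X - mean_X) / SD_X at full precision:
Y = 62.83 + 14.04 * (84 - 57.37) / 11.47
Y = 62.83 + 14.04 * 26.63 / 11.47
Y = 62.83 + 373.8852 / 11.47
Y = 62.83 + 32.5968
Y = 95.4268

95.4268


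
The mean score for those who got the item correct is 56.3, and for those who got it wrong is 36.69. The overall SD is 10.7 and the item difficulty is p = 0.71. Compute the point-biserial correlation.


q = 1 - p = 0.29
rpb = ((M1 - M0) / SD) * sqrt(p * q)
rpb = ((56.3 - 36.69) / 10.7) * sqrt(0.71 * 0.29)
rpb = 0.8316

0.8316


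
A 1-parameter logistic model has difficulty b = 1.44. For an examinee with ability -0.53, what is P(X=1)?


theta - b = -0.53 - 1.44 = -1.97
exp(-(theta - b)) = exp(1.97) = 7.1707
P = 1 / (1 + 7.1707)
P = 0.1224

0.1224


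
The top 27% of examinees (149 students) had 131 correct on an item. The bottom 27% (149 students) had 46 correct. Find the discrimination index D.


p_upper = 131/149 = 0.8792
p_lower = 46/149 = 0.3087
D = 0.8792 - 0.3087 = 0.5705

0.5705


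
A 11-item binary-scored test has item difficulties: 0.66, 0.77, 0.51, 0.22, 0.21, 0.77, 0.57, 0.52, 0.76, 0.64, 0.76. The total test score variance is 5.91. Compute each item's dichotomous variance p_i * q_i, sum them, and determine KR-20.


For each item, compute p_i * q_i:
  Item 1: 0.66 * 0.34 = 0.2244
  Item 2: 0.77 * 0.23 = 0.1771
  Item 3: 0.51 * 0.49 = 0.2499
  Item 4: 0.22 * 0.78 = 0.1716
  Item 5: 0.21 * 0.79 = 0.1659
  Item 6: 0.77 * 0.23 = 0.1771
  Item 7: 0.57 * 0.43 = 0.2451
  Item 8: 0.52 * 0.48 = 0.2496
  Item 9: 0.76 * 0.24 = 0.1824
  Item 10: 0.64 * 0.36 = 0.2304
  Item 11: 0.76 * 0.24 = 0.1824
Sum(p_i * q_i) = 0.2244 + 0.1771 + 0.2499 + 0.1716 + 0.1659 + 0.1771 + 0.2451 + 0.2496 + 0.1824 + 0.2304 + 0.1824 = 2.2559
KR-20 = (k/(k-1)) * (1 - Sum(p_i*q_i) / Var_total)
= (11/10) * (1 - 2.2559/5.91)
= 1.1 * 0.6183
KR-20 = 0.6801

0.6801


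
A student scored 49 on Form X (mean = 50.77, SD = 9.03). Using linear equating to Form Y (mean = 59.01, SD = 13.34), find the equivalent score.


slope = SD_Y / SD_X = 13.34 / 9.03 ~ 1.4773
intercept = mean_Y - slope * mean_X = 59.01 - (13.34 / 9.03) * 50.77 ~ -15.9924
Y = slope * X + intercept. To avoid rounding drift from the rounded slope/intercept, evaluate the equivalent form Y = mean_Y + SD_Y * (X - mean_X) / SD_X at full precision:
Y = 59.01 + 13.34 * (49 - 50.77) / 9.03
Y = 59.01 - 13.34 * 1.77 / 9.03
Y = 59.01 - 23.6118 / 9.03
Y = 59.01 - 2.6148
Y = 56.3952

56.3952


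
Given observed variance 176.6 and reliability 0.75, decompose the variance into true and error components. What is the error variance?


var_true = rxx * var_obs = 0.75 * 176.6 = 132.45
var_error = var_obs - var_true
var_error = 176.6 - 132.45
var_error = 44.15

44.15


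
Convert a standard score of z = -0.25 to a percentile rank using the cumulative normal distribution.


CDF(z) = 0.5 * (1 + erf(z/sqrt(2)))
erf(-0.1768) = -0.1974
CDF = 0.4013
Percentile rank = 0.4013 * 100 = 40.13

40.13


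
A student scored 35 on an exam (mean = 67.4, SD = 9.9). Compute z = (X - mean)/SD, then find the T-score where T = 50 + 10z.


z = (X - mean) / SD = (35 - 67.4) / 9.9
z = -32.4 / 9.9
z = -3.2727
T-score = T = 50 + 10z
Carry z at full precision (z = -32.4 / 9.9) into the conversion:
T-score = 50 + 10 * (-32.4 / 9.9) = 50 + -324 / 9.9
T-score = 50 + -32.7273
T-score = 17.2727

17.2727


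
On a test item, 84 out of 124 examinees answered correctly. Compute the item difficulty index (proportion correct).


Item difficulty p = number correct / total examinees
p = 84 / 124
p = 0.6774

0.6774


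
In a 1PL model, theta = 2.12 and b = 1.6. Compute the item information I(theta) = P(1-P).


P = 1/(1+exp(-(2.12-1.6))) = 0.6271
I = P*(1-P) = 0.6271 * 0.3729
I = 0.2338

0.2338


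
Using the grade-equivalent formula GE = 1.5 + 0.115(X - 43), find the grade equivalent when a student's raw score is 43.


raw - median = 43 - 43 = 0
slope * diff = 0.115 * 0 = 0.0
GE = 1.5 + 0.0
GE = 1.5

1.5


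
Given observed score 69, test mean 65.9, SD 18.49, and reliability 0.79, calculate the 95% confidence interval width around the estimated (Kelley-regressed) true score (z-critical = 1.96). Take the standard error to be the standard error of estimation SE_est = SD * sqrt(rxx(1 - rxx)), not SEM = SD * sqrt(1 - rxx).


True score estimate = 0.79*69 + 0.21*65.9 = 68.349
SE_est = SD * sqrt(rxx * (1 - rxx)) = 18.49 * sqrt(0.79 * 0.21) = 18.49 * sqrt(0.1659) = 7.531129
CI = T_est +/- z * SE_est, so width = 2 * z * SE_est = 2 * 1.96 * 7.531129
Width = 29.522

29.522


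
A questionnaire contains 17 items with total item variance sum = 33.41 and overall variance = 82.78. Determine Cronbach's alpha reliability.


alpha = (k/(k-1)) * (1 - sum(si^2)/s_total^2)
= (17/16) * (1 - 33.41/82.78)
alpha = 0.6337

0.6337


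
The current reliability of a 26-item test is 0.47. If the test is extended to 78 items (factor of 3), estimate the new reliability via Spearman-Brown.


r_new = (n * rxx) / (1 + (n-1) * rxx)
r_new = (3 * 0.47) / (1 + 2 * 0.47)
r_new = 1.41 / 1.94
r_new = 0.7268

0.7268


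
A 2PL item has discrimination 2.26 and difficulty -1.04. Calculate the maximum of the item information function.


For 2PL, max info at theta = b = -1.04
I_max = a^2 / 4 = 2.26^2 / 4
= 5.1076 / 4
I_max = 1.2769

1.2769


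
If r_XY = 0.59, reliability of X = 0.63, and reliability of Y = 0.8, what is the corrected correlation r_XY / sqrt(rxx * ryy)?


r_corrected = rxy / sqrt(rxx * ryy)
= 0.59 / sqrt(0.63 * 0.8)
= 0.59 / sqrt(0.504)
= 0.59 / 0.70993
r_corrected = 0.8311

0.8311


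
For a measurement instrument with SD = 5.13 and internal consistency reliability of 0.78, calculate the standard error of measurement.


SEM = SD * sqrt(1 - rxx)
SEM = 5.13 * sqrt(1 - 0.78)
SEM = 5.13 * sqrt(0.22) = 5.13 * 0.469042
SEM = 2.4062

2.4062


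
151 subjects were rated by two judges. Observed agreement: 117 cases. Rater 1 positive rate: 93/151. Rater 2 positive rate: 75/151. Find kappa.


P_o = 117/151 = 0.774834
P_e = (93*75 + 58*76) / 22801 = 0.499232
kappa = (P_o - P_e) / (1 - P_e)
kappa = (0.774834 - 0.499232) / (1 - 0.499232)
kappa = 0.5504

0.5504


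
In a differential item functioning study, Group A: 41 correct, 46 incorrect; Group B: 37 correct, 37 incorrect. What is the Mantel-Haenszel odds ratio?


Odds_A = 41/46 = 0.8913
Odds_B = 37/37 = 1.0
OR = Odds_A / Odds_B = 0.8913 / 1.0
Exactly, OR = (41 * 37) / (46 * 37) = 1517 / 1702
OR = 0.8913

0.8913


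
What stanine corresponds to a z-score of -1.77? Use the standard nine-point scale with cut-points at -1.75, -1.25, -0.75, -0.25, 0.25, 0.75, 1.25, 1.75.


Stanine boundaries: [-1.75, -1.25, -0.75, -0.25, 0.25, 0.75, 1.25, 1.75]
z = -1.77
Check each boundary:
  z < -1.75
  z < -1.25
  z < -0.75
  z < -0.25
  z < 0.25
  z < 0.75
  z < 1.25
  z < 1.75
Highest qualifying boundary gives stanine = 1

1


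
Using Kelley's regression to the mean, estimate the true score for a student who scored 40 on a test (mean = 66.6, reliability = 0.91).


T_est = rxx * X + (1 - rxx) * mean
T_est = 0.91 * 40 + 0.09 * 66.6
T_est = 36.4 + 5.994
T_est = 42.394

42.394


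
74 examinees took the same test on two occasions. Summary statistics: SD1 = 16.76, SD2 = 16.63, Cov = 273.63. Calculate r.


r = cov(X,Y) / (SD_X * SD_Y)
r = 273.63 / (16.76 * 16.63)
r = 273.63 / 278.7188
r = 0.9817

0.9817


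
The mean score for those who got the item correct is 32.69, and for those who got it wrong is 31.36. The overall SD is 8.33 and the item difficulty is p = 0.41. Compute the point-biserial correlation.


q = 1 - p = 0.59
rpb = ((M1 - M0) / SD) * sqrt(p * q)
rpb = ((32.69 - 31.36) / 8.33) * sqrt(0.41 * 0.59)
rpb = 0.0785

0.0785


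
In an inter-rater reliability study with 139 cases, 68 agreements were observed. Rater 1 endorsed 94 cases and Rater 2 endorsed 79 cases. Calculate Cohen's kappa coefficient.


P_o = 68/139 = 0.489209
P_e = (94*79 + 45*60) / 19321 = 0.524093
kappa = (P_o - P_e) / (1 - P_e)
kappa = (0.489209 - 0.524093) / (1 - 0.524093)
kappa = -0.0733

-0.0733


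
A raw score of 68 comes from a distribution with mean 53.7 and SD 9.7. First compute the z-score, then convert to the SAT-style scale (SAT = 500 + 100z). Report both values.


z = (X - mean) / SD = (68 - 53.7) / 9.7
z = 14.3 / 9.7
z = 1.4742
SAT-scale = SAT = 500 + 100z
Carry z at full precision (z = 14.3 / 9.7) into the conversion:
SAT-scale = 500 + 100 * (14.3 / 9.7) = 500 + 1430 / 9.7
SAT-scale = 500 + 147.4227
SAT-scale = 647.4227

647.4227


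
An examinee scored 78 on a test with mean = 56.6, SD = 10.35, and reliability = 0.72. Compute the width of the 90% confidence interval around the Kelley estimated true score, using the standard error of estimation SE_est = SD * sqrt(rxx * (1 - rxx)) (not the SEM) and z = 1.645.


True score estimate = 0.72*78 + 0.28*56.6 = 72.008
SE_est = SD * sqrt(rxx * (1 - rxx)) = 10.35 * sqrt(0.72 * 0.28) = 10.35 * sqrt(0.2016) = 4.647138
CI = T_est +/- z * SE_est, so width = 2 * z * SE_est = 2 * 1.645 * 4.647138
Width = 15.2891

15.2891


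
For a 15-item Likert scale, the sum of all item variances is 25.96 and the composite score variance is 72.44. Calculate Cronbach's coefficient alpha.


alpha = (k/(k-1)) * (1 - sum(si^2)/s_total^2)
= (15/14) * (1 - 25.96/72.44)
alpha = 0.6875

0.6875


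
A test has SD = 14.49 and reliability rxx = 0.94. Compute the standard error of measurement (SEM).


SEM = SD * sqrt(1 - rxx)
SEM = 14.49 * sqrt(1 - 0.94)
SEM = 14.49 * sqrt(0.06) = 14.49 * 0.244949
SEM = 3.5493

3.5493


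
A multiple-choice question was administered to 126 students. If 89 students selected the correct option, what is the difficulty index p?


Item difficulty p = number correct / total examinees
p = 89 / 126
p = 0.7063

0.7063


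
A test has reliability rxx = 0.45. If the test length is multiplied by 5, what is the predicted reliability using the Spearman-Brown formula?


r_new = (n * rxx) / (1 + (n-1) * rxx)
r_new = (5 * 0.45) / (1 + 4 * 0.45)
r_new = 2.25 / 2.8
r_new = 0.8036

0.8036


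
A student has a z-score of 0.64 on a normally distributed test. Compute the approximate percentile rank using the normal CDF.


CDF(z) = 0.5 * (1 + erf(z/sqrt(2)))
erf(0.4525) = 0.4778
CDF = 0.7389
Percentile rank = 0.7389 * 100 = 73.89

73.89


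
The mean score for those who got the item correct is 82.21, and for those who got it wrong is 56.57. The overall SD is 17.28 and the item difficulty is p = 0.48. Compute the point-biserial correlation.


q = 1 - p = 0.52
rpb = ((M1 - M0) / SD) * sqrt(p * q)
rpb = ((82.21 - 56.57) / 17.28) * sqrt(0.48 * 0.52)
rpb = 0.7413

0.7413


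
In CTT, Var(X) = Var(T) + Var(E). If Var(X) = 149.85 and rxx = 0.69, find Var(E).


var_true = rxx * var_obs = 0.69 * 149.85 = 103.3965
var_error = var_obs - var_true
var_error = 149.85 - 103.3965
var_error = 46.4535

46.4535


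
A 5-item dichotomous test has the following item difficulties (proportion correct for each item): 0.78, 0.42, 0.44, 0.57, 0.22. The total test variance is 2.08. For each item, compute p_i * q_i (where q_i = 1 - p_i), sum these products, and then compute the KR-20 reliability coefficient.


For each item, compute p_i * q_i:
  Item 1: 0.78 * 0.22 = 0.1716
  Item 2: 0.42 * 0.58 = 0.2436
  Item 3: 0.44 * 0.56 = 0.2464
  Item 4: 0.57 * 0.43 = 0.2451
  Item 5: 0.22 * 0.78 = 0.1716
Sum(p_i * q_i) = 0.1716 + 0.2436 + 0.2464 + 0.2451 + 0.1716 = 1.0783
KR-20 = (k/(k-1)) * (1 - Sum(p_i*q_i) / Var_total)
= (5/4) * (1 - 1.0783/2.08)
= 1.25 * 0.4816
KR-20 = 0.602

0.602


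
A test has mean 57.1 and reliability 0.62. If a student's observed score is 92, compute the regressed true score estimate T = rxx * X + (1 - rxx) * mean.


T_est = rxx * X + (1 - rxx) * mean
T_est = 0.62 * 92 + 0.38 * 57.1
T_est = 57.04 + 21.698
T_est = 78.738

78.738


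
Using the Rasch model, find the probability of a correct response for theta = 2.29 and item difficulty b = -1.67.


theta - b = 2.29 - -1.67 = 3.96
exp(-(theta - b)) = exp(-3.96) = 0.0191
P = 1 / (1 + 0.0191)
P = 0.9813

0.9813


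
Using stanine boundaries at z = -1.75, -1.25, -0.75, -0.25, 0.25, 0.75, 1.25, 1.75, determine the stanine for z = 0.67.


Stanine boundaries: [-1.75, -1.25, -0.75, -0.25, 0.25, 0.75, 1.25, 1.75]
z = 0.67
Check each boundary:
  z >= -1.75 -> could be stanine 2
  z >= -1.25 -> could be stanine 3
  z >= -0.75 -> could be stanine 4
  z >= -0.25 -> could be stanine 5
  z >= 0.25 -> could be stanine 6
  z < 0.75
  z < 1.25
  z < 1.75
Highest qualifying boundary gives stanine = 6

6


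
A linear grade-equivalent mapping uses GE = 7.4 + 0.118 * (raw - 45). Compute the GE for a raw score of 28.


raw - median = 28 - 45 = -17
slope * diff = 0.118 * -17 = -2.006
GE = 7.4 + -2.006
GE = 5.394

5.394


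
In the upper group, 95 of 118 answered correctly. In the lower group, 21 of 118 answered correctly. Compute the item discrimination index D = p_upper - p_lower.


p_upper = 95/118 = 0.8051
p_lower = 21/118 = 0.178
D = 0.8051 - 0.178 = 0.6271

0.6271


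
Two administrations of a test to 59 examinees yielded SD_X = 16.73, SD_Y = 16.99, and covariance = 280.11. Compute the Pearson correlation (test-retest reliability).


r = cov(X,Y) / (SD_X * SD_Y)
r = 280.11 / (16.73 * 16.99)
r = 280.11 / 284.2427
r = 0.9855

0.9855


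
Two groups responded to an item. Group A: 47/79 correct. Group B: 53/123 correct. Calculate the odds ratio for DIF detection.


Odds_A = 47/32 = 1.4688
Odds_B = 53/70 = 0.7571
OR = Odds_A / Odds_B = 1.4688 / 0.7571
Exactly, OR = (47 * 70) / (32 * 53) = 3290 / 1696
OR = 1.9399

1.9399


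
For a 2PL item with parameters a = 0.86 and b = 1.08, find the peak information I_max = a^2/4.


For 2PL, max info at theta = b = 1.08
I_max = a^2 / 4 = 0.86^2 / 4
= 0.7396 / 4
I_max = 0.1849

0.1849


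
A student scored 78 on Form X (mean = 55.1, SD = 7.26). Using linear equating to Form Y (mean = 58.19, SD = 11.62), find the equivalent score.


slope = SD_Y / SD_X = 11.62 / 7.26 ~ 1.6006
intercept = mean_Y - slope * mean_X = 58.19 - (11.62 / 7.26) * 55.1 ~ -30.0004
Y = slope * X + intercept. To avoid rounding drift from the rounded slope/intercept, evaluate the equivalent form Y = mean_Y + SD_Y * (X - mean_X) / SD_X at full precision:
Y = 58.19 + 11.62 * (78 - 55.1) / 7.26
Y = 58.19 + 11.62 * 22.9 / 7.26
Y = 58.19 + 266.098 / 7.26
Y = 58.19 + 36.6526
Y = 94.8426

94.8426


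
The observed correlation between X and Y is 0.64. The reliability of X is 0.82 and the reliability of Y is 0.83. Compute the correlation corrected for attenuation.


r_corrected = rxy / sqrt(rxx * ryy)
= 0.64 / sqrt(0.82 * 0.83)
= 0.64 / sqrt(0.6806)
= 0.64 / 0.824985
r_corrected = 0.7758

0.7758


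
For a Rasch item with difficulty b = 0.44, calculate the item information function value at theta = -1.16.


P = 1/(1+exp(-(-1.16-0.44))) = 0.168
I = P*(1-P) = 0.168 * 0.832
I = 0.1398

0.1398


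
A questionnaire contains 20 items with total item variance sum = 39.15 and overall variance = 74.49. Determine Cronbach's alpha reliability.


alpha = (k/(k-1)) * (1 - sum(si^2)/s_total^2)
= (20/19) * (1 - 39.15/74.49)
alpha = 0.4994

0.4994


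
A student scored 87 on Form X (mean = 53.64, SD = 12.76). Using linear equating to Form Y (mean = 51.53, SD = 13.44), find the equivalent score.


slope = SD_Y / SD_X = 13.44 / 12.76 ~ 1.0533
intercept = mean_Y - slope * mean_X = 51.53 - (13.44 / 12.76) * 53.64 ~ -4.9686
Y = slope * X + intercept. To avoid rounding drift from the rounded slope/intercept, evaluate the equivalent form Y = mean_Y + SD_Y * (X - mean_X) / SD_X at full precision:
Y = 51.53 + 13.44 * (87 - 53.64) / 12.76
Y = 51.53 + 13.44 * 33.36 / 12.76
Y = 51.53 + 448.3584 / 12.76
Y = 51.53 + 35.1378
Y = 86.6678

86.6678


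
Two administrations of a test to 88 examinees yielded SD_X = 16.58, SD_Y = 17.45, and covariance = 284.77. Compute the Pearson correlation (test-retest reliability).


r = cov(X,Y) / (SD_X * SD_Y)
r = 284.77 / (16.58 * 17.45)
r = 284.77 / 289.321
r = 0.9843

0.9843


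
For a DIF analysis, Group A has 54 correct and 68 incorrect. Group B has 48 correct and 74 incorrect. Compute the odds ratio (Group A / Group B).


Odds_A = 54/68 = 0.7941
Odds_B = 48/74 = 0.6486
OR = Odds_A / Odds_B = 0.7941 / 0.6486
Exactly, OR = (54 * 74) / (68 * 48) = 3996 / 3264
OR = 1.2243

1.2243


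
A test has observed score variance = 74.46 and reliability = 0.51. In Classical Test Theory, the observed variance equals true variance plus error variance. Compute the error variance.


var_true = rxx * var_obs = 0.51 * 74.46 = 37.9746
var_error = var_obs - var_true
var_error = 74.46 - 37.9746
var_error = 36.4854

36.4854


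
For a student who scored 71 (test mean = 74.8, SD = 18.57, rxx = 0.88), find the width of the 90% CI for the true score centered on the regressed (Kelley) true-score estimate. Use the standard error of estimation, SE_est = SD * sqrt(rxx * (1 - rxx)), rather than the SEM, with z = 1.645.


True score estimate = 0.88*71 + 0.12*74.8 = 71.456
SE_est = SD * sqrt(rxx * (1 - rxx)) = 18.57 * sqrt(0.88 * 0.12) = 18.57 * sqrt(0.1056) = 6.034536
CI = T_est +/- z * SE_est, so width = 2 * z * SE_est = 2 * 1.645 * 6.034536
Width = 19.8536

19.8536


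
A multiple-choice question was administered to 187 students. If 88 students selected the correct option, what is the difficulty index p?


Item difficulty p = number correct / total examinees
p = 88 / 187
p = 0.4706

0.4706


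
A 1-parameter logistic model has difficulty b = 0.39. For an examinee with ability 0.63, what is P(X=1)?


theta - b = 0.63 - 0.39 = 0.24
exp(-(theta - b)) = exp(-0.24) = 0.7866
P = 1 / (1 + 0.7866)
P = 0.5597

0.5597


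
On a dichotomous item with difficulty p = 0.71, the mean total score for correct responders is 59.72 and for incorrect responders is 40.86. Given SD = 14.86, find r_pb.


q = 1 - p = 0.29
rpb = ((M1 - M0) / SD) * sqrt(p * q)
rpb = ((59.72 - 40.86) / 14.86) * sqrt(0.71 * 0.29)
rpb = 0.5759

0.5759


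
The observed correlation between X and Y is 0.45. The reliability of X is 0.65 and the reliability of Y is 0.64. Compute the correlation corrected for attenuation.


r_corrected = rxy / sqrt(rxx * ryy)
= 0.45 / sqrt(0.65 * 0.64)
= 0.45 / sqrt(0.416)
= 0.45 / 0.644981
r_corrected = 0.6977

0.6977


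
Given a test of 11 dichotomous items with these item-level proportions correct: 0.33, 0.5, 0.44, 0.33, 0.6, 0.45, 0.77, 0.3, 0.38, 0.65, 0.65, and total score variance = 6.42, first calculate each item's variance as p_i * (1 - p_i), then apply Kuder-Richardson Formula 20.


For each item, compute p_i * q_i:
  Item 1: 0.33 * 0.67 = 0.2211
  Item 2: 0.5 * 0.5 = 0.25
  Item 3: 0.44 * 0.56 = 0.2464
  Item 4: 0.33 * 0.67 = 0.2211
  Item 5: 0.6 * 0.4 = 0.24
  Item 6: 0.45 * 0.55 = 0.2475
  Item 7: 0.77 * 0.23 = 0.1771
  Item 8: 0.3 * 0.7 = 0.21
  Item 9: 0.38 * 0.62 = 0.2356
  Item 10: 0.65 * 0.35 = 0.2275
  Item 11: 0.65 * 0.35 = 0.2275
Sum(p_i * q_i) = 0.2211 + 0.25 + 0.2464 + 0.2211 + 0.24 + 0.2475 + 0.1771 + 0.21 + 0.2356 + 0.2275 + 0.2275 = 2.5038
KR-20 = (k/(k-1)) * (1 - Sum(p_i*q_i) / Var_total)
= (11/10) * (1 - 2.5038/6.42)
= 1.1 * 0.61
KR-20 = 0.671

0.671


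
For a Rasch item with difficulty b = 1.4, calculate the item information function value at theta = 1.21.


P = 1/(1+exp(-(1.21-1.4))) = 0.4526
I = P*(1-P) = 0.4526 * 0.5474
I = 0.2478

0.2478


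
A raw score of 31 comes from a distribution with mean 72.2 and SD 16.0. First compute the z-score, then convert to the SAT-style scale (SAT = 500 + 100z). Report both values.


z = (X - mean) / SD = (31 - 72.2) / 16.0
z = -41.2 / 16.0
z = -2.575
SAT-scale = SAT = 500 + 100z
Carry z at full precision (z = -41.2 / 16.0) into the conversion:
SAT-scale = 500 + 100 * (-41.2 / 16.0) = 500 + -4120 / 16.0
SAT-scale = 500 + -257.5
SAT-scale = 242.5

242.5


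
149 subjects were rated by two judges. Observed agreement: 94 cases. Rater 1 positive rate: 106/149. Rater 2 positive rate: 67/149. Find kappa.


P_o = 94/149 = 0.630872
P_e = (106*67 + 43*82) / 22201 = 0.478717
kappa = (P_o - P_e) / (1 - P_e)
kappa = (0.630872 - 0.478717) / (1 - 0.478717)
kappa = 0.2919

0.2919


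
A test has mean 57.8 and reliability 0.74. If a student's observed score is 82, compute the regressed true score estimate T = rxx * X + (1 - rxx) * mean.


T_est = rxx * X + (1 - rxx) * mean
T_est = 0.74 * 82 + 0.26 * 57.8
T_est = 60.68 + 15.028
T_est = 75.708

75.708


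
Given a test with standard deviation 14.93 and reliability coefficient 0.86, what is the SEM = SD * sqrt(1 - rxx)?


SEM = SD * sqrt(1 - rxx)
SEM = 14.93 * sqrt(1 - 0.86)
SEM = 14.93 * sqrt(0.14) = 14.93 * 0.374166
SEM = 5.5863

5.5863


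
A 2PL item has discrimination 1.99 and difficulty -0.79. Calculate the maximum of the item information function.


For 2PL, max info at theta = b = -0.79
I_max = a^2 / 4 = 1.99^2 / 4
= 3.9601 / 4
I_max = 0.99

0.99


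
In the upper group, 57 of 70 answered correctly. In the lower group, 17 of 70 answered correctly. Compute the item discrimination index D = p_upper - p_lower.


p_upper = 57/70 = 0.8143
p_lower = 17/70 = 0.2429
D = 0.8143 - 0.2429 = 0.5714

0.5714


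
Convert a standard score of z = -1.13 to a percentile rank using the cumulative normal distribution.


CDF(z) = 0.5 * (1 + erf(z/sqrt(2)))
erf(-0.799) = -0.7415
CDF = 0.1292
Percentile rank = 0.1292 * 100 = 12.92

12.92


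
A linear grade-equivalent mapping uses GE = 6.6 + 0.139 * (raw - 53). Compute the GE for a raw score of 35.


raw - median = 35 - 53 = -18
slope * diff = 0.139 * -18 = -2.502
GE = 6.6 + -2.502
GE = 4.098

4.098


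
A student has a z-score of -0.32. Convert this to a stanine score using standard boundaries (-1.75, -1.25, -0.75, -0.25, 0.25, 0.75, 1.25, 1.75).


Stanine boundaries: [-1.75, -1.25, -0.75, -0.25, 0.25, 0.75, 1.25, 1.75]
z = -0.32
Check each boundary:
  z >= -1.75 -> could be stanine 2
  z >= -1.25 -> could be stanine 3
  z >= -0.75 -> could be stanine 4
  z < -0.25
  z < 0.25
  z < 0.75
  z < 1.25
  z < 1.75
Highest qualifying boundary gives stanine = 4

4


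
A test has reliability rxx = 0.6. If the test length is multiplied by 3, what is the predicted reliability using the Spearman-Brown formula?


r_new = (n * rxx) / (1 + (n-1) * rxx)
r_new = (3 * 0.6) / (1 + 2 * 0.6)
r_new = 1.8 / 2.2
r_new = 0.8182

0.8182


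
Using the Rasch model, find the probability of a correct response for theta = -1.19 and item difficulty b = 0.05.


theta - b = -1.19 - 0.05 = -1.24
exp(-(theta - b)) = exp(1.24) = 3.4556
P = 1 / (1 + 3.4556)
P = 0.2244

0.2244


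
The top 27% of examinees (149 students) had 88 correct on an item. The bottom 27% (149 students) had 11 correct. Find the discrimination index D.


p_upper = 88/149 = 0.5906
p_lower = 11/149 = 0.0738
D = 0.5906 - 0.0738 = 0.5168

0.5168


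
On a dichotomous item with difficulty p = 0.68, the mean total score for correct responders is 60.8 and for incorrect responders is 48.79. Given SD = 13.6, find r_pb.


q = 1 - p = 0.32
rpb = ((M1 - M0) / SD) * sqrt(p * q)
rpb = ((60.8 - 48.79) / 13.6) * sqrt(0.68 * 0.32)
rpb = 0.4119

0.4119


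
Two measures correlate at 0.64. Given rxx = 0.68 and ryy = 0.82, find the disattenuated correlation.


r_corrected = rxy / sqrt(rxx * ryy)
= 0.64 / sqrt(0.68 * 0.82)
= 0.64 / sqrt(0.5576)
= 0.64 / 0.746726
r_corrected = 0.8571

0.8571


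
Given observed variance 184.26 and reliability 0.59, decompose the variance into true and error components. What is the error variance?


var_true = rxx * var_obs = 0.59 * 184.26 = 108.7134
var_error = var_obs - var_true
var_error = 184.26 - 108.7134
var_error = 75.5466

75.5466


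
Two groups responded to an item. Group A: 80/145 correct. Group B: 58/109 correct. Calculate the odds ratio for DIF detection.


Odds_A = 80/65 = 1.2308
Odds_B = 58/51 = 1.1373
OR = Odds_A / Odds_B = 1.2308 / 1.1373
Exactly, OR = (80 * 51) / (65 * 58) = 4080 / 3770
OR = 1.0822

1.0822


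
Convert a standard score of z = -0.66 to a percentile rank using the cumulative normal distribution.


CDF(z) = 0.5 * (1 + erf(z/sqrt(2)))
erf(-0.4667) = -0.4907
CDF = 0.2546
Percentile rank = 0.2546 * 100 = 25.46

25.46


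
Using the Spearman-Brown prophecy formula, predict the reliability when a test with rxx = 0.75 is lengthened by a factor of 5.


r_new = (n * rxx) / (1 + (n-1) * rxx)
r_new = (5 * 0.75) / (1 + 4 * 0.75)
r_new = 3.75 / 4.0
r_new = 0.9375

0.9375


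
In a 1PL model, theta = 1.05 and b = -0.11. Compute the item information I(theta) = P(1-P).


P = 1/(1+exp(-(1.05--0.11))) = 0.7613
I = P*(1-P) = 0.7613 * 0.2387
I = 0.1817

0.1817


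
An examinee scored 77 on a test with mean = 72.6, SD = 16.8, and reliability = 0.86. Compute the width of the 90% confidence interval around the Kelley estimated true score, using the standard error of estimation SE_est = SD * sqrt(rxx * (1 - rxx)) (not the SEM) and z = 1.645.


True score estimate = 0.86*77 + 0.14*72.6 = 76.384
SE_est = SD * sqrt(rxx * (1 - rxx)) = 16.8 * sqrt(0.86 * 0.14) = 16.8 * sqrt(0.1204) = 5.829382
CI = T_est +/- z * SE_est, so width = 2 * z * SE_est = 2 * 1.645 * 5.829382
Width = 19.1787

19.1787


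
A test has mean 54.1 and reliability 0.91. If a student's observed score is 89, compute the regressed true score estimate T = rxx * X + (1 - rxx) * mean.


T_est = rxx * X + (1 - rxx) * mean
T_est = 0.91 * 89 + 0.09 * 54.1
T_est = 80.99 + 4.869
T_est = 85.859

85.859


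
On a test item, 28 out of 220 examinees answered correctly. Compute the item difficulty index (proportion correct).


Item difficulty p = number correct / total examinees
p = 28 / 220
p = 0.1273

0.1273


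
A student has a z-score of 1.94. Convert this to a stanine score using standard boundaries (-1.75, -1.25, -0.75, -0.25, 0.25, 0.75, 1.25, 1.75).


Stanine boundaries: [-1.75, -1.25, -0.75, -0.25, 0.25, 0.75, 1.25, 1.75]
z = 1.94
Check each boundary:
  z >= -1.75 -> could be stanine 2
  z >= -1.25 -> could be stanine 3
  z >= -0.75 -> could be stanine 4
  z >= -0.25 -> could be stanine 5
  z >= 0.25 -> could be stanine 6
  z >= 0.75 -> could be stanine 7
  z >= 1.25 -> could be stanine 8
  z >= 1.75 -> could be stanine 9
Highest qualifying boundary gives stanine = 9

9


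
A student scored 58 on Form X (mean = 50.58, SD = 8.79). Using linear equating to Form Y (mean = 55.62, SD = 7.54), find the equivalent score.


slope = SD_Y / SD_X = 7.54 / 8.79 ~ 0.8578
intercept = mean_Y - slope * mean_X = 55.62 - (7.54 / 8.79) * 50.58 ~ 12.2328
Y = slope * X + intercept. To avoid rounding drift from the rounded slope/intercept, evaluate the equivalent form Y = mean_Y + SD_Y * (X - mean_X) / SD_X at full precision:
Y = 55.62 + 7.54 * (58 - 50.58) / 8.79
Y = 55.62 + 7.54 * 7.42 / 8.79
Y = 55.62 + 55.9468 / 8.79
Y = 55.62 + 6.3648
Y = 61.9848

61.9848


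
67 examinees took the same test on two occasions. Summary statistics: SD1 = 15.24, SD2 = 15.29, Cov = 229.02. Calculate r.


r = cov(X,Y) / (SD_X * SD_Y)
r = 229.02 / (15.24 * 15.29)
r = 229.02 / 233.0196
r = 0.9828

0.9828


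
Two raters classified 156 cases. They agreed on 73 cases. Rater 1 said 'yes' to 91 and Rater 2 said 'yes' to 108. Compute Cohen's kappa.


P_o = 73/156 = 0.467949
P_e = (91*108 + 65*48) / 24336 = 0.532051
kappa = (P_o - P_e) / (1 - P_e)
kappa = (0.467949 - 0.532051) / (1 - 0.532051)
kappa = -0.137

-0.137


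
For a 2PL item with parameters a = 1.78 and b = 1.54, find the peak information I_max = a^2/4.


For 2PL, max info at theta = b = 1.54
I_max = a^2 / 4 = 1.78^2 / 4
= 3.1684 / 4
I_max = 0.7921

0.7921


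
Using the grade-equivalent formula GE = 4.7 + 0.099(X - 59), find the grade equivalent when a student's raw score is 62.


raw - median = 62 - 59 = 3
slope * diff = 0.099 * 3 = 0.297
GE = 4.7 + 0.297
GE = 4.997

4.997


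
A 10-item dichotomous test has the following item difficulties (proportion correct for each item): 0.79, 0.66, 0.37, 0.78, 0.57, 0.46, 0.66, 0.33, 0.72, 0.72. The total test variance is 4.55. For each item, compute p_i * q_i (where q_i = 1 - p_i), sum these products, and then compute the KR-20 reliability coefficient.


For each item, compute p_i * q_i:
  Item 1: 0.79 * 0.21 = 0.1659
  Item 2: 0.66 * 0.34 = 0.2244
  Item 3: 0.37 * 0.63 = 0.2331
  Item 4: 0.78 * 0.22 = 0.1716
  Item 5: 0.57 * 0.43 = 0.2451
  Item 6: 0.46 * 0.54 = 0.2484
  Item 7: 0.66 * 0.34 = 0.2244
  Item 8: 0.33 * 0.67 = 0.2211
  Item 9: 0.72 * 0.28 = 0.2016
  Item 10: 0.72 * 0.28 = 0.2016
Sum(p_i * q_i) = 0.1659 + 0.2244 + 0.2331 + 0.1716 + 0.2451 + 0.2484 + 0.2244 + 0.2211 + 0.2016 + 0.2016 = 2.1372
KR-20 = (k/(k-1)) * (1 - Sum(p_i*q_i) / Var_total)
= (10/9) * (1 - 2.1372/4.55)
= 1.1111 * 0.5303
KR-20 = 0.5892

0.5892


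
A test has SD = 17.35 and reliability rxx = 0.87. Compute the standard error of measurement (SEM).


SEM = SD * sqrt(1 - rxx)
SEM = 17.35 * sqrt(1 - 0.87)
SEM = 17.35 * sqrt(0.13) = 17.35 * 0.360555
SEM = 6.2556

6.2556


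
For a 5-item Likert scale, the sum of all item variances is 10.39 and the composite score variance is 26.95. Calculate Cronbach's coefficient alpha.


alpha = (k/(k-1)) * (1 - sum(si^2)/s_total^2)
= (5/4) * (1 - 10.39/26.95)
alpha = 0.7681

0.7681


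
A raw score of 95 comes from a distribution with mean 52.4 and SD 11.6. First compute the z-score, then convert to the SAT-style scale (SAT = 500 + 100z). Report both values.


z = (X - mean) / SD = (95 - 52.4) / 11.6
z = 42.6 / 11.6
z = 3.6724
SAT-scale = SAT = 500 + 100z
Carry z at full precision (z = 42.6 / 11.6) into the conversion:
SAT-scale = 500 + 100 * (42.6 / 11.6) = 500 + 4260 / 11.6
SAT-scale = 500 + 367.2414
SAT-scale = 867.2414

867.2414


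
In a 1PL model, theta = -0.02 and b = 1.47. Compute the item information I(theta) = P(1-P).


P = 1/(1+exp(-(-0.02-1.47))) = 0.1839
I = P*(1-P) = 0.1839 * 0.8161
I = 0.1501

0.1501


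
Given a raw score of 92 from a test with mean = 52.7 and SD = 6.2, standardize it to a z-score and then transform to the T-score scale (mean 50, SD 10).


z = (X - mean) / SD = (92 - 52.7) / 6.2
z = 39.3 / 6.2
z = 6.3387
T-score = T = 50 + 10z
Carry z at full precision (z = 39.3 / 6.2) into the conversion:
T-score = 50 + 10 * (39.3 / 6.2) = 50 + 393 / 6.2
T-score = 50 + 63.3871
T-score = 113.3871

113.3871


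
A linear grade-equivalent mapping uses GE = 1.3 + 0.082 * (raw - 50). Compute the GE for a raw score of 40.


raw - median = 40 - 50 = -10
slope * diff = 0.082 * -10 = -0.82
GE = 1.3 + -0.82
GE = 0.48

0.48


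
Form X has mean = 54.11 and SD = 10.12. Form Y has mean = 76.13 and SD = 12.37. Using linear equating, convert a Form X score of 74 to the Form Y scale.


slope = SD_Y / SD_X = 12.37 / 10.12 ~ 1.2223
intercept = mean_Y - slope * mean_X = 76.13 - (12.37 / 10.12) * 54.11 ~ 9.9896
Y = slope * X + intercept. To avoid rounding drift from the rounded slope/intercept, evaluate the equivalent form Y = mean_Y + SD_Y * (X - mean_X) / SD_X at full precision:
Y = 76.13 + 12.37 * (74 - 54.11) / 10.12
Y = 76.13 + 12.37 * 19.89 / 10.12
Y = 76.13 + 246.0393 / 10.12
Y = 76.13 + 24.3122
Y = 100.4422

100.4422


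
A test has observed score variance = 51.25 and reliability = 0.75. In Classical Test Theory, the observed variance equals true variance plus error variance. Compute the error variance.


var_true = rxx * var_obs = 0.75 * 51.25 = 38.4375
var_error = var_obs - var_true
var_error = 51.25 - 38.4375
var_error = 12.8125

12.8125


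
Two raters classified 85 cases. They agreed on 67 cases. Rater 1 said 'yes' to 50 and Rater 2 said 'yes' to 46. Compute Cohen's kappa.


P_o = 67/85 = 0.788235
P_e = (50*46 + 35*39) / 7225 = 0.507266
kappa = (P_o - P_e) / (1 - P_e)
kappa = (0.788235 - 0.507266) / (1 - 0.507266)
kappa = 0.5702

0.5702


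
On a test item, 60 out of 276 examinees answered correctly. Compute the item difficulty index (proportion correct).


Item difficulty p = number correct / total examinees
p = 60 / 276
p = 0.2174

0.2174


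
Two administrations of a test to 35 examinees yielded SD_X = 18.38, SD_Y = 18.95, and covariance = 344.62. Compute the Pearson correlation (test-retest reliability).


r = cov(X,Y) / (SD_X * SD_Y)
r = 344.62 / (18.38 * 18.95)
r = 344.62 / 348.301
r = 0.9894

0.9894


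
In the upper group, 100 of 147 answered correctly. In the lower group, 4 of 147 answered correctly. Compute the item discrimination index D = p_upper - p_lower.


p_upper = 100/147 = 0.6803
p_lower = 4/147 = 0.0272
D = 0.6803 - 0.0272 = 0.6531

0.6531


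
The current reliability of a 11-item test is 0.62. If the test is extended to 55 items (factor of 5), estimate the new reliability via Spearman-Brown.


r_new = (n * rxx) / (1 + (n-1) * rxx)
r_new = (5 * 0.62) / (1 + 4 * 0.62)
r_new = 3.1 / 3.48
r_new = 0.8908

0.8908


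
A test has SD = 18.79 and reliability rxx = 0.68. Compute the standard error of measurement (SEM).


SEM = SD * sqrt(1 - rxx)
SEM = 18.79 * sqrt(1 - 0.68)
SEM = 18.79 * sqrt(0.32) = 18.79 * 0.565685
SEM = 10.6292

10.6292


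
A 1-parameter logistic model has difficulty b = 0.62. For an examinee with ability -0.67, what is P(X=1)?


theta - b = -0.67 - 0.62 = -1.29
exp(-(theta - b)) = exp(1.29) = 3.6328
P = 1 / (1 + 3.6328)
P = 0.2159

0.2159


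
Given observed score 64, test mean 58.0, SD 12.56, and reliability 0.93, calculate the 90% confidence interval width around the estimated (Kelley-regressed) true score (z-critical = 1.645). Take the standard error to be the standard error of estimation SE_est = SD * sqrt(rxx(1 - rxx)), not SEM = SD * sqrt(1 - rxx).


True score estimate = 0.93*64 + 0.07*58.0 = 63.58
SE_est = SD * sqrt(rxx * (1 - rxx)) = 12.56 * sqrt(0.93 * 0.07) = 12.56 * sqrt(0.0651) = 3.204647
CI = T_est +/- z * SE_est, so width = 2 * z * SE_est = 2 * 1.645 * 3.204647
Width = 10.5433

10.5433


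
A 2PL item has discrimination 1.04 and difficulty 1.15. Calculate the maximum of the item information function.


For 2PL, max info at theta = b = 1.15
I_max = a^2 / 4 = 1.04^2 / 4
= 1.0816 / 4
I_max = 0.2704

0.2704


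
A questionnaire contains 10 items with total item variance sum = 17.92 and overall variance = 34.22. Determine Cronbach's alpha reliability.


alpha = (k/(k-1)) * (1 - sum(si^2)/s_total^2)
= (10/9) * (1 - 17.92/34.22)
alpha = 0.5293

0.5293


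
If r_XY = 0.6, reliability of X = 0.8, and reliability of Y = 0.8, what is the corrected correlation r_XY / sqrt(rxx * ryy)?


r_corrected = rxy / sqrt(rxx * ryy)
= 0.6 / sqrt(0.8 * 0.8)
= 0.6 / sqrt(0.64)
= 0.6 / 0.8
r_corrected = 0.75

0.75


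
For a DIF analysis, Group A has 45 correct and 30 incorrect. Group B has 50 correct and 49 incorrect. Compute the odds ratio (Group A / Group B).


Odds_A = 45/30 = 1.5
Odds_B = 50/49 = 1.0204
OR = Odds_A / Odds_B = 1.5 / 1.0204
Exactly, OR = (45 * 49) / (30 * 50) = 2205 / 1500
OR = 1.47

1.47


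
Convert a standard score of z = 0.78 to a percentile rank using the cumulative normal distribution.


CDF(z) = 0.5 * (1 + erf(z/sqrt(2)))
erf(0.5515) = 0.5646
CDF = 0.7823
Percentile rank = 0.7823 * 100 = 78.23

78.23


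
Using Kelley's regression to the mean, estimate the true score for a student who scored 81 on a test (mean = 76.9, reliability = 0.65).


T_est = rxx * X + (1 - rxx) * mean
T_est = 0.65 * 81 + 0.35 * 76.9
T_est = 52.65 + 26.915
T_est = 79.565

79.565


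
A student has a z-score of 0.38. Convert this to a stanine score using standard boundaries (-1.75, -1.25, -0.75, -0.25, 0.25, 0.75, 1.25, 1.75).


Stanine boundaries: [-1.75, -1.25, -0.75, -0.25, 0.25, 0.75, 1.25, 1.75]
z = 0.38
Check each boundary:
  z >= -1.75 -> could be stanine 2
  z >= -1.25 -> could be stanine 3
  z >= -0.75 -> could be stanine 4
  z >= -0.25 -> could be stanine 5
  z >= 0.25 -> could be stanine 6
  z < 0.75
  z < 1.25
  z < 1.75
Highest qualifying boundary gives stanine = 6

6


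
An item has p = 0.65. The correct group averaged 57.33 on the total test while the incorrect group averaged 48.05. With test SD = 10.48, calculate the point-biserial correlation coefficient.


q = 1 - p = 0.35
rpb = ((M1 - M0) / SD) * sqrt(p * q)
rpb = ((57.33 - 48.05) / 10.48) * sqrt(0.65 * 0.35)
rpb = 0.4224

0.4224


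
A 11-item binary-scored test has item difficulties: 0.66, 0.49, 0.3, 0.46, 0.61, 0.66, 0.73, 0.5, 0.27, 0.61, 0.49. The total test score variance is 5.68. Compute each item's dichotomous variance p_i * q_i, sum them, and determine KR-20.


For each item, compute p_i * q_i:
  Item 1: 0.66 * 0.34 = 0.2244
  Item 2: 0.49 * 0.51 = 0.2499
  Item 3: 0.3 * 0.7 = 0.21
  Item 4: 0.46 * 0.54 = 0.2484
  Item 5: 0.61 * 0.39 = 0.2379
  Item 6: 0.66 * 0.34 = 0.2244
  Item 7: 0.73 * 0.27 = 0.1971
  Item 8: 0.5 * 0.5 = 0.25
  Item 9: 0.27 * 0.73 = 0.1971
  Item 10: 0.61 * 0.39 = 0.2379
  Item 11: 0.49 * 0.51 = 0.2499
Sum(p_i * q_i) = 0.2244 + 0.2499 + 0.21 + 0.2484 + 0.2379 + 0.2244 + 0.1971 + 0.25 + 0.1971 + 0.2379 + 0.2499 = 2.527
KR-20 = (k/(k-1)) * (1 - Sum(p_i*q_i) / Var_total)
= (11/10) * (1 - 2.527/5.68)
= 1.1 * 0.5551
KR-20 = 0.6106

0.6106
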